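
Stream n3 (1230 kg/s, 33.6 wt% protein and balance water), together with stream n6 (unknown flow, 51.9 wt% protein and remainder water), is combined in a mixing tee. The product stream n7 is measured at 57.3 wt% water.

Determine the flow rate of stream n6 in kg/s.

Let n6 be the unknown flow. Total out = 1230 + n6.
water balance: 816.72 + 0.481·n6 = 0.573·(1230 + n6)
(0.481 − 0.573)·n6 = 0.573×1230 − 816.72 = -111.93
n6 = -111.93 / -0.092 = 1216.6 kg/s

1217 kg/s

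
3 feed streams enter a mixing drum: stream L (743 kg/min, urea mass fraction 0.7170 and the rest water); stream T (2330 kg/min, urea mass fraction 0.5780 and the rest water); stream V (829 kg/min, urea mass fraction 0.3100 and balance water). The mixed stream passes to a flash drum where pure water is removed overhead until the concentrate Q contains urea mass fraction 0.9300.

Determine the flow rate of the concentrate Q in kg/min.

urea entering = 743×0.717 + 2330×0.578 + 829×0.310 = 2136.5 kg/min.
All urea reports to Q, so Q = 2136.5/0.930 = 2297.3 kg/min.

2297 kg/min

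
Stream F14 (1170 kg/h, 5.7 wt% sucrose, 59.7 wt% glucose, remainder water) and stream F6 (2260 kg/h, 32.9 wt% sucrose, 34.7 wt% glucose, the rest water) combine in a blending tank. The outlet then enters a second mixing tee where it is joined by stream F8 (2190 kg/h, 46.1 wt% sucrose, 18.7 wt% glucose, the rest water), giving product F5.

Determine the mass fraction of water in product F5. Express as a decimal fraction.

0.339

Overall, product flow = 5620 kg/h.
water in = 1170×0.346 + 2260×0.324 + 2190×0.352 = 1907.9 kg/h.
water fraction in F5 = 0.339.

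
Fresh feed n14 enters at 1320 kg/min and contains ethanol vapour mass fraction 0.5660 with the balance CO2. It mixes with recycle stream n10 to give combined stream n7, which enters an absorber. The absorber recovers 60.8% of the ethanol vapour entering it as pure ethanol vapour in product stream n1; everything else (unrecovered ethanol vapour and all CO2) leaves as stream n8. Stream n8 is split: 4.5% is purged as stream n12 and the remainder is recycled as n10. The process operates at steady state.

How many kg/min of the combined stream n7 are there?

13920 kg/min

CO2 enters only via n14 and leaves only via the purge: 1320×0.434 = 0.045×(CO2 in n8), and the absorber passes all CO2, so CO2 in n7 = CO2 in n8 = 12731 kg/min.
ethanol vapour in n7: m_A = 1320×0.566 + (1−0.045)·(1−0.608)·m_A, so m_A = 747.12/0.6256 = 1194.2 kg/min.
n7 = 1194.2 + 12731 = 13925 kg/min.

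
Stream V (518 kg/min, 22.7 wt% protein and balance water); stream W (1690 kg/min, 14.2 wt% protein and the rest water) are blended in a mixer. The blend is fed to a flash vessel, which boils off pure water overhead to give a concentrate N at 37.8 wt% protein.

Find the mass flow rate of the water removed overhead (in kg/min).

1262 kg/min

protein entering = 518×0.227 + 1690×0.142 = 357.57 kg/min.
All protein reports to N, so N = 357.57/0.378 = 945.94 kg/min.
Total feed = 2208 kg/min; overhead = 2208 − 945.94 = 1262.1 kg/min.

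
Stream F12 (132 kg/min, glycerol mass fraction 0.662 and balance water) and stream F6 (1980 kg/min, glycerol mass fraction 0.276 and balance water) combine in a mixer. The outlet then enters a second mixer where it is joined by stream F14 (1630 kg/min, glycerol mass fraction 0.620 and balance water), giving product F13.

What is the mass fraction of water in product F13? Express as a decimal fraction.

Overall, product flow = 3742 kg/min.
water in = 132×0.338 + 1980×0.724 + 1630×0.380 = 2097.5 kg/min.
water fraction in F13 = 0.561.

0.561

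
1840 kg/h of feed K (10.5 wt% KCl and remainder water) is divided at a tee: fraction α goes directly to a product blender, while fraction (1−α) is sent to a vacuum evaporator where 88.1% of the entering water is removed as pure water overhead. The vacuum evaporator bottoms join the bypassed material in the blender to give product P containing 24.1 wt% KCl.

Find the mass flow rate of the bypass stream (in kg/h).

523.1 kg/h

All 1840×0.105 = 193.2 kg/h of KCl reaches P, so P = 193.2/0.241 = 801.66 kg/h and vapour = 1038.3 kg/h.
The evaporator receives (1−α)·1840 of feed at 0.895 water and removes 0.881 of that water:
0.881×0.895×(1−α)×1840 = 1038.3
(1−α) = 1038.3/1450.8 = 0.7157;  α = 0.2843.
Bypass flow = 0.2843×1840 = 523.14 kg/h.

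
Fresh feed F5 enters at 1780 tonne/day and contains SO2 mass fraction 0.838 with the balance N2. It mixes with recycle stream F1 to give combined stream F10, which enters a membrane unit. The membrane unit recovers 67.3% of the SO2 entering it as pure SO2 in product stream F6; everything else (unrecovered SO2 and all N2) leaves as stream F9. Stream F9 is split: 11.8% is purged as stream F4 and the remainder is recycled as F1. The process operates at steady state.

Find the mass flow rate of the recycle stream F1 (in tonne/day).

2760 tonne/day

N2 enters only via F5 and leaves only via the purge: 1780×0.162 = 0.118×(N2 in F9), and the membrane unit passes all N2, so N2 in F10 = N2 in F9 = 2443.7 tonne/day.
SO2 in F10: m_A = 1780×0.838 + (1−0.118)·(1−0.673)·m_A, so m_A = 1491.6/0.7116 = 2096.2 tonne/day.
F9 = (1−0.673)×2096.2 + 2443.7 = 3129.2 tonne/day.
Recycle F1 = (1−0.118)×3129.2 = 2759.9 tonne/day.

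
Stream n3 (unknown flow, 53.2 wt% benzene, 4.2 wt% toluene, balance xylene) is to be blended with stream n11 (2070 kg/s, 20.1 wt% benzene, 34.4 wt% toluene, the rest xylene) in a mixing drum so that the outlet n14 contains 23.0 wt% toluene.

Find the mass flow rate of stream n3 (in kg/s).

1255 kg/s

Let n3 be the unknown flow. Total out = 2070 + n3.
toluene balance: 712.08 + 0.042·n3 = 0.230·(2070 + n3)
(0.042 − 0.230)·n3 = 0.230×2070 − 712.08 = -235.98
n3 = -235.98 / -0.188 = 1255.2 kg/s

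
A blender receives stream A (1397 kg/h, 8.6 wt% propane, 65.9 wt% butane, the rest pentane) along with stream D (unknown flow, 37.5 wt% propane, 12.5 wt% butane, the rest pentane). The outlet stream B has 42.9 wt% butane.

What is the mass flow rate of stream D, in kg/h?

1057 kg/h

Let D be the unknown flow. Total out = 1397 + D.
butane balance: 920.62 + 0.125·D = 0.429·(1397 + D)
(0.125 − 0.429)·D = 0.429×1397 − 920.62 = -321.31
D = -321.31 / -0.304 = 1056.9 kg/h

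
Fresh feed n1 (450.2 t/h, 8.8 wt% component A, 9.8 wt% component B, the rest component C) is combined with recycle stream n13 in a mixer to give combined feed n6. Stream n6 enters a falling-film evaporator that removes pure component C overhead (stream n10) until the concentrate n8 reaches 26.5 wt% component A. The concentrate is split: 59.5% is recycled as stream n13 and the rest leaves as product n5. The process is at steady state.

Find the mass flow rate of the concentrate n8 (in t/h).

369.1 t/h

Overall component A balance (none leaves overhead): component A in fresh feed = component A in product, i.e. 450.2×0.088 = (1−0.595)·n8·0.265.
n8 = 39.618/(0.265×0.405) = 369.14 t/h.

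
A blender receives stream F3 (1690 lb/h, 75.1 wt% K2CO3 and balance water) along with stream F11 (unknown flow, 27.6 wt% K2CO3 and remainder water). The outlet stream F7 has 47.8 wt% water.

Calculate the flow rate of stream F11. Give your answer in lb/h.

Let F11 be the unknown flow. Total out = 1690 + F11.
water balance: 420.81 + 0.724·F11 = 0.478·(1690 + F11)
(0.724 − 0.478)·F11 = 0.478×1690 − 420.81 = 387.01
F11 = 387.01 / 0.246 = 1573.2 lb/h

1573 lb/h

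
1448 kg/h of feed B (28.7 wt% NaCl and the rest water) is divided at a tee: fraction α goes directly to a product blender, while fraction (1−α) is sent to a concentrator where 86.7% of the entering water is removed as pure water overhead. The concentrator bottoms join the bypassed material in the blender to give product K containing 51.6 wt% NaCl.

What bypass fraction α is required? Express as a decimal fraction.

All 1448×0.287 = 415.58 kg/h of NaCl reaches K, so K = 415.58/0.516 = 805.38 kg/h and vapour = 642.62 kg/h.
The evaporator receives (1−α)·1448 of feed at 0.713 water and removes 0.867 of that water:
0.867×0.713×(1−α)×1448 = 642.62
(1−α) = 642.62/895.11 = 0.7179;  α = 0.2821.

0.282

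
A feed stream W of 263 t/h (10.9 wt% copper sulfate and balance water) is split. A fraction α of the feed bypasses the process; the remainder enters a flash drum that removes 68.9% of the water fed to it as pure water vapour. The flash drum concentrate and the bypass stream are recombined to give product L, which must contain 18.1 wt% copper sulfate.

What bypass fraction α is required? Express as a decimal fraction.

All 263×0.109 = 28.667 t/h of copper sulfate reaches L, so L = 28.667/0.181 = 158.38 t/h and vapour = 104.62 t/h.
The evaporator receives (1−α)·263 of feed at 0.891 water and removes 0.689 of that water:
0.689×0.891×(1−α)×263 = 104.62
(1−α) = 104.62/161.46 = 0.6480;  α = 0.3520.

0.352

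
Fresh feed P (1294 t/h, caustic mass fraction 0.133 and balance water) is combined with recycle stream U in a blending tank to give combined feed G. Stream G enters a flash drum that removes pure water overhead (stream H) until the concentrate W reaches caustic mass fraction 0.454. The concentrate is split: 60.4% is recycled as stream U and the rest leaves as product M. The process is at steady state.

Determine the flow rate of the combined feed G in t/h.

1872 t/h

Overall caustic balance (none leaves overhead): caustic in fresh feed = caustic in product, i.e. 1294×0.133 = (1−0.604)·W·0.454.
W = 172.1/(0.454×0.396) = 957.27 t/h.
Recycle U = 0.604×957.27 = 578.19 t/h.
Combined feed G = 1294 + 578.19 = 1872.2 t/h.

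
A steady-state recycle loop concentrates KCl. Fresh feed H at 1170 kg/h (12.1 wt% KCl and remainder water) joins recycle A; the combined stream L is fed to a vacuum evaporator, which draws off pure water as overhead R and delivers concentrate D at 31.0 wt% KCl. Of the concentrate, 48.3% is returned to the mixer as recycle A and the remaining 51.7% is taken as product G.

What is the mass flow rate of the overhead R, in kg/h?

713.3 kg/h

Overall KCl balance (none leaves overhead): KCl in fresh feed = KCl in product, i.e. 1170×0.121 = (1−0.483)·D·0.310.
D = 141.57/(0.310×0.517) = 883.32 kg/h.
Recycle A = 0.483×883.32 = 426.64 kg/h.
Combined feed L = 1170 + 426.64 = 1596.6 kg/h.
Overhead R = L − D = 1596.6 − 883.32 = 713.32 kg/h.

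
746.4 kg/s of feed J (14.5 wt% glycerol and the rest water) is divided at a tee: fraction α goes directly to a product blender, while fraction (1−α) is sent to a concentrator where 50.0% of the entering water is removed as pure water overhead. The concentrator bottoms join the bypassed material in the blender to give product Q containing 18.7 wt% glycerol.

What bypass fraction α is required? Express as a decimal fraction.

All 746.4×0.145 = 108.23 kg/s of glycerol reaches Q, so Q = 108.23/0.187 = 578.76 kg/s and vapour = 167.64 kg/s.
The evaporator receives (1−α)·746.4 of feed at 0.855 water and removes 0.500 of that water:
0.500×0.855×(1−α)×746.4 = 167.64
(1−α) = 167.64/319.09 = 0.5254;  α = 0.4746.

0.475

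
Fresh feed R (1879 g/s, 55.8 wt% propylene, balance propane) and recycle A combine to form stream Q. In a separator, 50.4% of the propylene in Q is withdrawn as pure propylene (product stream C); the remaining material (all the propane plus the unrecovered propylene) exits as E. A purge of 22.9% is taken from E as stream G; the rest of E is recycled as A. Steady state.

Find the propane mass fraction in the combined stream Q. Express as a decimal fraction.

0.681

propane enters only via R and leaves only via the purge: 1879×0.442 = 0.229×(propane in E), and the separator passes all propane, so propane in Q = propane in E = 3626.7 g/s.
propylene in Q: m_A = 1879×0.558 + (1−0.229)·(1−0.504)·m_A, so m_A = 1048.5/0.6176 = 1697.7 g/s.
Q = 1697.7 + 3626.7 = 5324.4 g/s.
propane fraction in Q = 3626.7/5324.4 = 0.681.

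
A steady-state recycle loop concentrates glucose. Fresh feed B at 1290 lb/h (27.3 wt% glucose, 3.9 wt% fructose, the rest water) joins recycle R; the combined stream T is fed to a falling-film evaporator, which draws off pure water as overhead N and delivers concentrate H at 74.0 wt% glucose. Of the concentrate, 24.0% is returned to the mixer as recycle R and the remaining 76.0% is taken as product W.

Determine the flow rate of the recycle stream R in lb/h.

150.3 lb/h

Overall glucose balance (none leaves overhead): glucose in fresh feed = glucose in product, i.e. 1290×0.273 = (1−0.240)·H·0.740.
H = 352.17/(0.740×0.760) = 626.19 lb/h.
Recycle R = 0.240×626.19 = 150.29 lb/h.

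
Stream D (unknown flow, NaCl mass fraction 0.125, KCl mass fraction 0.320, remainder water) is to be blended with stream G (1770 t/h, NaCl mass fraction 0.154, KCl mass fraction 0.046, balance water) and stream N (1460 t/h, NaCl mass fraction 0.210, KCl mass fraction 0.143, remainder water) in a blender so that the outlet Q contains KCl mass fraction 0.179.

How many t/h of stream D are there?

2042 t/h

Let D be the unknown flow. Total out = 3230 + D.
KCl balance: 290.2 + 0.320·D = 0.179·(3230 + D)
(0.320 − 0.179)·D = 0.179×3230 − 290.2 = 287.97
D = 287.97 / 0.141 = 2042.3 t/h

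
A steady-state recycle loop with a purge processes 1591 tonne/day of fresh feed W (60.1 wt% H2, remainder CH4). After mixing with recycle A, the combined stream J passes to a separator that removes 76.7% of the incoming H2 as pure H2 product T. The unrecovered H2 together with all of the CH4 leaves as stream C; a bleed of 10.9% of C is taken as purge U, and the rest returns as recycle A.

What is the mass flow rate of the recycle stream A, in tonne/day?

CH4 enters only via W and leaves only via the purge: 1591×0.399 = 0.109×(CH4 in C), and the separator passes all CH4, so CH4 in J = CH4 in C = 5823.9 tonne/day.
H2 in J: m_A = 1591×0.601 + (1−0.109)·(1−0.767)·m_A, so m_A = 956.19/0.7924 = 1206.7 tonne/day.
C = (1−0.767)×1206.7 + 5823.9 = 6105.1 tonne/day.
Recycle A = (1−0.109)×6105.1 = 5439.6 tonne/day.

5440 tonne/day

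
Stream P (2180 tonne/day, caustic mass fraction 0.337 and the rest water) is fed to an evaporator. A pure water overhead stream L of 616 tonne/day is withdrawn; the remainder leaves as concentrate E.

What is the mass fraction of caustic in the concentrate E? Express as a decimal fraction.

0.470

caustic is not removed: 2180×0.337 = 734.66 tonne/day of caustic enters E.
Concentrate = 2180 − 616 = 1564 tonne/day.
Mass fraction = 734.66/1564 = 0.470.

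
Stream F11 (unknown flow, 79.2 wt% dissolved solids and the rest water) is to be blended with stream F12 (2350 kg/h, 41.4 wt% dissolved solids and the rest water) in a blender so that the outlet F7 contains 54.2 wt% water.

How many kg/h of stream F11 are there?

309.6 kg/h

Let F11 be the unknown flow. Total out = 2350 + F11.
water balance: 1377.1 + 0.208·F11 = 0.542·(2350 + F11)
(0.208 − 0.542)·F11 = 0.542×2350 − 1377.1 = -103.4
F11 = -103.4 / -0.334 = 309.58 kg/h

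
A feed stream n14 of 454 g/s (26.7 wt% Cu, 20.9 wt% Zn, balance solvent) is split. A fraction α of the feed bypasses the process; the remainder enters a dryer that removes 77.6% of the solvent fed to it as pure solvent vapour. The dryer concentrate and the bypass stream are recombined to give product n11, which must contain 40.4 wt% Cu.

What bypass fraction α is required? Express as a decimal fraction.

All 454×0.267 = 121.22 g/s of Cu reaches n11, so n11 = 121.22/0.404 = 300.04 g/s and vapour = 153.96 g/s.
The evaporator receives (1−α)·454 of feed at 0.524 solvent and removes 0.776 of that solvent:
0.776×0.524×(1−α)×454 = 153.96
(1−α) = 153.96/184.61 = 0.8340;  α = 0.1660.

0.166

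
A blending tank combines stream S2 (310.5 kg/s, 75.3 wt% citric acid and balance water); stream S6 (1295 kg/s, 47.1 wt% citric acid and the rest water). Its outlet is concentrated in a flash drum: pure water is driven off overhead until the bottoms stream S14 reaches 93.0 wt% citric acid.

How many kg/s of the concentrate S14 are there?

907.3 kg/s

citric acid entering = 310.5×0.753 + 1295×0.471 = 843.75 kg/s.
All citric acid reports to S14, so S14 = 843.75/0.930 = 907.26 kg/s.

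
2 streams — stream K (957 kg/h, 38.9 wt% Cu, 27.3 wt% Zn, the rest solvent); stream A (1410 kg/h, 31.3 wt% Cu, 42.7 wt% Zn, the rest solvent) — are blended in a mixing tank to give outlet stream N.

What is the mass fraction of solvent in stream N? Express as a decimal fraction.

0.292

Total flow out = 957 + 1410 = 2367 kg/h.
solvent in = 957×0.338 + 1410×0.260 = 690.07 kg/h.
solvent mass fraction in N = 690.07/2367 = 0.292.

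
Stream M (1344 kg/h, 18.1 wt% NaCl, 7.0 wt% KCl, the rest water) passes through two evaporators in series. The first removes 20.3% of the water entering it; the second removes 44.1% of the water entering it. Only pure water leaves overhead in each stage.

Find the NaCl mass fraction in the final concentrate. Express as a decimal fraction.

water in feed = 1344×0.749 = 1006.7 kg/h.
After stage 1: water left = (1−0.203)×1006.7 = 802.3; stream total = 1139.6 kg/h.
After stage 2: water left = (1−0.441)×802.3 = 448.49; final concentrate = 785.83 kg/h.
NaCl fraction = 243.26/785.83 = 0.3096.

0.3096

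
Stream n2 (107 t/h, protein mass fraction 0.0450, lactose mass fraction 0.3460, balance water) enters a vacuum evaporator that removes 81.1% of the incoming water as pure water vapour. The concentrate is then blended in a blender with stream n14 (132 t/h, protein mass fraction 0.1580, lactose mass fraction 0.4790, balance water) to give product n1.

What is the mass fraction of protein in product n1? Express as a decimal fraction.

0.1379

Vapour removed = 0.811×0.609×107 = 52.847 t/h; concentrate = 54.153 t/h.
protein reaching the mixer = 4.815 (from concentrate) + 132×0.158 = 25.671 t/h.
Product flow = 54.153 + 132 = 186.15 t/h; protein fraction = 0.1379.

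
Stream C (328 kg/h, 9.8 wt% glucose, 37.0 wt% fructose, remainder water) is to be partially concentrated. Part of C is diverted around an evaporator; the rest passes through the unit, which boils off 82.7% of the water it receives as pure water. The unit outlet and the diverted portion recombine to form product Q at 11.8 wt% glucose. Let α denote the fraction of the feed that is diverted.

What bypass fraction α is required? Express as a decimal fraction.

0.615

All 328×0.098 = 32.144 kg/h of glucose reaches Q, so Q = 32.144/0.118 = 272.41 kg/h and vapour = 55.593 kg/h.
The evaporator receives (1−α)·328 of feed at 0.532 water and removes 0.827 of that water:
0.827×0.532×(1−α)×328 = 55.593
(1−α) = 55.593/144.31 = 0.3852;  α = 0.6148.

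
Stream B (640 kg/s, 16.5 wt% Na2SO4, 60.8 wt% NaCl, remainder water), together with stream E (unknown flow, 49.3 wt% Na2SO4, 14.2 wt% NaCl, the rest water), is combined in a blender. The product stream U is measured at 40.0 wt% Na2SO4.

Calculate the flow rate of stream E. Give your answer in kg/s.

Let E be the unknown flow. Total out = 640 + E.
Na2SO4 balance: 105.6 + 0.493·E = 0.400·(640 + E)
(0.493 − 0.400)·E = 0.400×640 − 105.6 = 150.4
E = 150.4 / 0.093 = 1617.2 kg/s

1617 kg/s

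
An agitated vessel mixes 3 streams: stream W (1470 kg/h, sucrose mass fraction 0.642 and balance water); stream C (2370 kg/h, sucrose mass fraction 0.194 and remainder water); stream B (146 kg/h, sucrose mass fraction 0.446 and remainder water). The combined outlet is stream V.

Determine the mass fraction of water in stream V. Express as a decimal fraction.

0.632

Total flow out = 1470 + 2370 + 146 = 3986 kg/h.
water in = 1470×0.358 + 2370×0.806 + 146×0.554 = 2517.4 kg/h.
water mass fraction in V = 2517.4/3986 = 0.632.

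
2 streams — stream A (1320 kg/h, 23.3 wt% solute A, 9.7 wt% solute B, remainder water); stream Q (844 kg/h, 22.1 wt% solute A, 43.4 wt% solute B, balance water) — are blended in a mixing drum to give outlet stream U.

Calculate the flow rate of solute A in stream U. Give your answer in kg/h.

solute A out = solute A in = 1320×0.233 + 844×0.221 = 494.08 kg/h.

494.1 kg/h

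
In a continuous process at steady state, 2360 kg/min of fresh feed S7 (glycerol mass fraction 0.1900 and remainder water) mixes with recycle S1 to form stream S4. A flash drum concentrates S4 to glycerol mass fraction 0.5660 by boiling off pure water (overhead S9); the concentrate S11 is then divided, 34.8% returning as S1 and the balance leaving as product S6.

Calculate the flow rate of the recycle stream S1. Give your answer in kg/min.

Overall glycerol balance (none leaves overhead): glycerol in fresh feed = glycerol in product, i.e. 2360×0.190 = (1−0.348)·S11·0.566.
S11 = 448.4/(0.566×0.652) = 1215.1 kg/min.
Recycle S1 = 0.348×1215.1 = 422.84 kg/min.

422.8 kg/min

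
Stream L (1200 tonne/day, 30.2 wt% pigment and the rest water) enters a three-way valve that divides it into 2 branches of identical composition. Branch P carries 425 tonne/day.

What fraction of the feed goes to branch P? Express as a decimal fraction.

0.354

Fraction to P = 425/1200 = 0.3542.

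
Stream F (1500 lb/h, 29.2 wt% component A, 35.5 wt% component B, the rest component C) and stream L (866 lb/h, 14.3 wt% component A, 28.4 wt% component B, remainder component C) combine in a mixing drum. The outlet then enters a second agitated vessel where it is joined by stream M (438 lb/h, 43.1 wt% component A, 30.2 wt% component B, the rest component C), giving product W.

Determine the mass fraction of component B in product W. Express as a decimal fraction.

0.325

Overall, product flow = 2804 lb/h.
component B in = 1500×0.355 + 866×0.284 + 438×0.302 = 910.72 lb/h.
component B fraction in W = 0.325.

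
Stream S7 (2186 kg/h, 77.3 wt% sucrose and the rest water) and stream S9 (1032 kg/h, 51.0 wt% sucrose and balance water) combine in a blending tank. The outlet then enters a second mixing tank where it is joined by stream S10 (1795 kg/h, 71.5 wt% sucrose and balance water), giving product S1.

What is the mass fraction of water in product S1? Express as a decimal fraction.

0.302

Overall, product flow = 5013 kg/h.
water in = 2186×0.227 + 1032×0.490 + 1795×0.285 = 1513.5 kg/h.
water fraction in S1 = 0.302.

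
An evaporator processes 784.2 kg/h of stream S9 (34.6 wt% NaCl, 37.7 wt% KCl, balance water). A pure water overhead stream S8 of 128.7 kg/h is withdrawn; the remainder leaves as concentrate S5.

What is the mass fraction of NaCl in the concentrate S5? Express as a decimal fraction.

NaCl is not removed: 784.2×0.346 = 271.33 kg/h of NaCl enters S5.
Concentrate = 784.2 − 128.7 = 655.5 kg/h.
Mass fraction = 271.33/655.5 = 0.4139.

0.4139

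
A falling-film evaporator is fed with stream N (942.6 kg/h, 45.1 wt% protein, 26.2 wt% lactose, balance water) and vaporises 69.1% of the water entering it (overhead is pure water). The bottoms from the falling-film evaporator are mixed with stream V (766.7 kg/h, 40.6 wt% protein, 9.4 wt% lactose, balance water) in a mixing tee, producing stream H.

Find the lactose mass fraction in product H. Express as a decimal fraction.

Vapour removed = 0.691×0.287×942.6 = 186.93 kg/h; concentrate = 755.67 kg/h.
lactose reaching the mixer = 246.96 (from concentrate) + 766.7×0.094 = 319.03 kg/h.
Product flow = 755.67 + 766.7 = 1522.4 kg/h; lactose fraction = 0.2096.

0.2096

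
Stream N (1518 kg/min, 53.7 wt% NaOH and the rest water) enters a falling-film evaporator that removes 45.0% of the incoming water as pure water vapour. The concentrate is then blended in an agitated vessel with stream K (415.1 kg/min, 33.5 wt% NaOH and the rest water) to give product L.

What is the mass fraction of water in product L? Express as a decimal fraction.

Vapour removed = 0.450×0.463×1518 = 316.28 kg/min; concentrate = 1201.7 kg/min.
water reaching the mixer = 386.56 (from concentrate) + 415.1×0.665 = 662.6 kg/min.
Product flow = 1201.7 + 415.1 = 1616.8 kg/min; water fraction = 0.410.

0.410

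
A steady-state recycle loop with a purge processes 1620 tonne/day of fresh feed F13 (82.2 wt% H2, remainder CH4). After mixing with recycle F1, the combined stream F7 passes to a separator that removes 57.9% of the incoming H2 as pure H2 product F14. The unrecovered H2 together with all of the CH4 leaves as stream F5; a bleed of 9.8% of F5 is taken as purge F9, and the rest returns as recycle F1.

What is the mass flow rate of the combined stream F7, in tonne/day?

CH4 enters only via F13 and leaves only via the purge: 1620×0.178 = 0.098×(CH4 in F5), and the separator passes all CH4, so CH4 in F7 = CH4 in F5 = 2942.4 tonne/day.
H2 in F7: m_A = 1620×0.822 + (1−0.098)·(1−0.579)·m_A, so m_A = 1331.6/0.6203 = 2146.9 tonne/day.
F7 = 2146.9 + 2942.4 = 5089.4 tonne/day.

5089 tonne/day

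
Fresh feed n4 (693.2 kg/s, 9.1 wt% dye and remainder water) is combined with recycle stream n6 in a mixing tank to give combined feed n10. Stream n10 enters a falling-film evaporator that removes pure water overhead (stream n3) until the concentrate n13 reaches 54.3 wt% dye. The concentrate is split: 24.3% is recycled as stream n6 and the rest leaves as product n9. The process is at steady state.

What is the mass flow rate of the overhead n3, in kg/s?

Overall dye balance (none leaves overhead): dye in fresh feed = dye in product, i.e. 693.2×0.091 = (1−0.243)·n13·0.543.
n13 = 63.081/(0.543×0.757) = 153.46 kg/s.
Recycle n6 = 0.243×153.46 = 37.292 kg/s.
Combined feed n10 = 693.2 + 37.292 = 730.49 kg/s.
Overhead n3 = n10 − n13 = 730.49 − 153.46 = 577.03 kg/s.

577 kg/s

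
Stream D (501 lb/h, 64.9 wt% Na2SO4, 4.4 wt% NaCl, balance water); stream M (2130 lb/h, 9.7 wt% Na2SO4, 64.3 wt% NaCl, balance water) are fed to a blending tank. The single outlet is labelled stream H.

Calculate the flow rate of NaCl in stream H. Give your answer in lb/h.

NaCl out = NaCl in = 501×0.044 + 2130×0.643 = 1391.6 lb/h.

1392 lb/h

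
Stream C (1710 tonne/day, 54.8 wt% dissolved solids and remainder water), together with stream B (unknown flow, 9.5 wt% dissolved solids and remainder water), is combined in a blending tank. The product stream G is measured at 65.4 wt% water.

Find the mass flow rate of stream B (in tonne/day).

1376 tonne/day

Let B be the unknown flow. Total out = 1710 + B.
water balance: 772.92 + 0.905·B = 0.654·(1710 + B)
(0.905 − 0.654)·B = 0.654×1710 − 772.92 = 345.42
B = 345.42 / 0.251 = 1376.2 tonne/day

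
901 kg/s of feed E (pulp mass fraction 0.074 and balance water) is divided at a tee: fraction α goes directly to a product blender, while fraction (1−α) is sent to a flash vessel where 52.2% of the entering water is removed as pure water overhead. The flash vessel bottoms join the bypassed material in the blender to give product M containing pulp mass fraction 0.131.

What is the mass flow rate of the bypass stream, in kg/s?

All 901×0.074 = 66.674 kg/s of pulp reaches M, so M = 66.674/0.131 = 508.96 kg/s and vapour = 392.04 kg/s.
The evaporator receives (1−α)·901 of feed at 0.926 water and removes 0.522 of that water:
0.522×0.926×(1−α)×901 = 392.04
(1−α) = 392.04/435.52 = 0.9002;  α = 0.0998.
Bypass flow = 0.0998×901 = 89.951 kg/s.

89.95 kg/s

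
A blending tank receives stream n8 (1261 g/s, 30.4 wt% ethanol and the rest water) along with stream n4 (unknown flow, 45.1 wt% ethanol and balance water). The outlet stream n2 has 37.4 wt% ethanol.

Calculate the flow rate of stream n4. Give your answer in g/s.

1146 g/s

Let n4 be the unknown flow. Total out = 1261 + n4.
ethanol balance: 383.34 + 0.451·n4 = 0.374·(1261 + n4)
(0.451 − 0.374)·n4 = 0.374×1261 − 383.34 = 88.27
n4 = 88.27 / 0.077 = 1146.4 g/s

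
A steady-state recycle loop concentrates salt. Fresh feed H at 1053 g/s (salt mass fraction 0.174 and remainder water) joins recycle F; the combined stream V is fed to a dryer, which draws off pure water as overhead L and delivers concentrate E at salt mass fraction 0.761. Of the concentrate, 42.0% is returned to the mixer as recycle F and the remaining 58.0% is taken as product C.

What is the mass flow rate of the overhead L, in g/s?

Overall salt balance (none leaves overhead): salt in fresh feed = salt in product, i.e. 1053×0.174 = (1−0.420)·E·0.761.
E = 183.22/(0.761×0.580) = 415.11 g/s.
Recycle F = 0.420×415.11 = 174.35 g/s.
Combined feed V = 1053 + 174.35 = 1227.3 g/s.
Overhead L = V − E = 1227.3 − 415.11 = 812.24 g/s.

812.2 g/s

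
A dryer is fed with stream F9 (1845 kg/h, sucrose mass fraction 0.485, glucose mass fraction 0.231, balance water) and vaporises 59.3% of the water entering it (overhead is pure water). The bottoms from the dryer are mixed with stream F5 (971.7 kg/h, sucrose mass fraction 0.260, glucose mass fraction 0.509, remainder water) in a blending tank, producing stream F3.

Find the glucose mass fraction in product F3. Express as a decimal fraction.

Vapour removed = 0.593×0.284×1845 = 310.72 kg/h; concentrate = 1534.3 kg/h.
glucose reaching the mixer = 426.19 (from concentrate) + 971.7×0.509 = 920.79 kg/h.
Product flow = 1534.3 + 971.7 = 2506 kg/h; glucose fraction = 0.367.

0.367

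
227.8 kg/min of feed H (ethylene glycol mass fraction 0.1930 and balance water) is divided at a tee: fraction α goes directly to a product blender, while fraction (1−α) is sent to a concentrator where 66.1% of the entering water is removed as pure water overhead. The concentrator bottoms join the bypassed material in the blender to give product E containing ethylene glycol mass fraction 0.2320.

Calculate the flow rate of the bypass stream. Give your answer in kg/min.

All 227.8×0.193 = 43.965 kg/min of ethylene glycol reaches E, so E = 43.965/0.232 = 189.51 kg/min and vapour = 38.294 kg/min.
The evaporator receives (1−α)·227.8 of feed at 0.807 water and removes 0.661 of that water:
0.661×0.807×(1−α)×227.8 = 38.294
(1−α) = 38.294/121.51 = 0.3151;  α = 0.6849.
Bypass flow = 0.6849×227.8 = 156.01 kg/min.

156 kg/min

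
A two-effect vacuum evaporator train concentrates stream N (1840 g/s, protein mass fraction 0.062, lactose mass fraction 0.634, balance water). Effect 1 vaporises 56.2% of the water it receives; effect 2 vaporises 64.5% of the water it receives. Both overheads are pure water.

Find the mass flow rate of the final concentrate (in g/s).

water in feed = 1840×0.304 = 559.36 g/s.
After stage 1: water left = (1−0.562)×559.36 = 245; stream total = 1525.6 g/s.
After stage 2: water left = (1−0.645)×245 = 86.975; final concentrate = 1367.6 g/s.

1368 g/s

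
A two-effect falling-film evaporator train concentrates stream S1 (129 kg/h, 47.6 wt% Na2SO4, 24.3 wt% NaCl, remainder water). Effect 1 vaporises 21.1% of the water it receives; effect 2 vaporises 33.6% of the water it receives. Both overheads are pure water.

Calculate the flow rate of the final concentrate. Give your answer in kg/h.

111.7 kg/h

water in feed = 129×0.281 = 36.249 kg/h.
After stage 1: water left = (1−0.211)×36.249 = 28.6; stream total = 121.35 kg/h.
After stage 2: water left = (1−0.336)×28.6 = 18.991; final concentrate = 111.74 kg/h.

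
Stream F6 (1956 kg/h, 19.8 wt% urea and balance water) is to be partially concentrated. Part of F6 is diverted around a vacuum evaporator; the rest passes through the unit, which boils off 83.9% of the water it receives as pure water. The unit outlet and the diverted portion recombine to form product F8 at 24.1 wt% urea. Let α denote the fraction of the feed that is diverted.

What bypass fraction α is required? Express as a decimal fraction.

0.735

All 1956×0.198 = 387.29 kg/h of urea reaches F8, so F8 = 387.29/0.241 = 1607 kg/h and vapour = 349 kg/h.
The evaporator receives (1−α)·1956 of feed at 0.802 water and removes 0.839 of that water:
0.839×0.802×(1−α)×1956 = 349
(1−α) = 349/1316.1 = 0.2652;  α = 0.7348.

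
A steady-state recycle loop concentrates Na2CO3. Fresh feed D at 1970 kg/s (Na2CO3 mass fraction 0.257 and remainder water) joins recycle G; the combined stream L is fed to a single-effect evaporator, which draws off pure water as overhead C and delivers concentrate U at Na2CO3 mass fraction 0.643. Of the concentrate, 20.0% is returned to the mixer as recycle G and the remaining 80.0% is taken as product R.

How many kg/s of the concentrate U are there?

984.2 kg/s

Overall Na2CO3 balance (none leaves overhead): Na2CO3 in fresh feed = Na2CO3 in product, i.e. 1970×0.257 = (1−0.200)·U·0.643.
U = 506.29/(0.643×0.800) = 984.23 kg/s.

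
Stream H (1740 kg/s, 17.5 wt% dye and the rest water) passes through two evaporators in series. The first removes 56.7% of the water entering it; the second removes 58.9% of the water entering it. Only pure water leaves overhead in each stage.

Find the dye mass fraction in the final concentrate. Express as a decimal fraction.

water in feed = 1740×0.825 = 1435.5 kg/s.
After stage 1: water left = (1−0.567)×1435.5 = 621.57; stream total = 926.07 kg/s.
After stage 2: water left = (1−0.589)×621.57 = 255.47; final concentrate = 559.97 kg/s.
dye fraction = 304.5/559.97 = 0.544.

0.544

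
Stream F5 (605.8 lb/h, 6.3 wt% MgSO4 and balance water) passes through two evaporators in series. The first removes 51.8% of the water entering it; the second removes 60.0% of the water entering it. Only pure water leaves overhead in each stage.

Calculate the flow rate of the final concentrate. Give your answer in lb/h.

water in feed = 605.8×0.937 = 567.63 lb/h.
After stage 1: water left = (1−0.518)×567.63 = 273.6; stream total = 311.77 lb/h.
After stage 2: water left = (1−0.600)×273.6 = 109.44; final concentrate = 147.61 lb/h.

147.6 lb/h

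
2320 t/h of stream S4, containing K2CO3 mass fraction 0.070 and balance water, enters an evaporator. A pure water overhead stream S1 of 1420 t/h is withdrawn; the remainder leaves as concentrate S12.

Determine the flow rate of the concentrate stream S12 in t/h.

900 t/h

Concentrate = 2320 − 1420 = 900 t/h.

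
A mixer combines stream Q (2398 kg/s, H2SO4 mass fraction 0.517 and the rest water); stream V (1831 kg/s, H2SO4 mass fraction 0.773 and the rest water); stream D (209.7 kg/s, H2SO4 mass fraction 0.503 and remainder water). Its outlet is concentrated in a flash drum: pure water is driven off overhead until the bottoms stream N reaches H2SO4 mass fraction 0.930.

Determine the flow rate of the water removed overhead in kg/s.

1470 kg/s

H2SO4 entering = 2398×0.517 + 1831×0.773 + 209.7×0.503 = 2760.6 kg/s.
All H2SO4 reports to N, so N = 2760.6/0.930 = 2968.4 kg/s.
Total feed = 4438.7 kg/s; overhead = 4438.7 − 2968.4 = 1470.3 kg/s.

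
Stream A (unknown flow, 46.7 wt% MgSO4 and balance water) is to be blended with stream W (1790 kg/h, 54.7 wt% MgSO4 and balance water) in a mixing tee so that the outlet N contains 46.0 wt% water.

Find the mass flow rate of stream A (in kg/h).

Let A be the unknown flow. Total out = 1790 + A.
water balance: 810.87 + 0.533·A = 0.460·(1790 + A)
(0.533 − 0.460)·A = 0.460×1790 − 810.87 = 12.53
A = 12.53 / 0.073 = 171.64 kg/h

171.6 kg/h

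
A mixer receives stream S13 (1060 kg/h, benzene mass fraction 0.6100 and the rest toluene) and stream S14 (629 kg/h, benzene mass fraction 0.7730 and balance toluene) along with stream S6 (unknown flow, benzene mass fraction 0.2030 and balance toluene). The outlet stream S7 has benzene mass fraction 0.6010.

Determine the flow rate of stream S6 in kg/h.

295.8 kg/h

Let S6 be the unknown flow. Total out = 1689 + S6.
benzene balance: 1132.8 + 0.203·S6 = 0.601·(1689 + S6)
(0.203 − 0.601)·S6 = 0.601×1689 − 1132.8 = -117.73
S6 = -117.73 / -0.398 = 295.8 kg/h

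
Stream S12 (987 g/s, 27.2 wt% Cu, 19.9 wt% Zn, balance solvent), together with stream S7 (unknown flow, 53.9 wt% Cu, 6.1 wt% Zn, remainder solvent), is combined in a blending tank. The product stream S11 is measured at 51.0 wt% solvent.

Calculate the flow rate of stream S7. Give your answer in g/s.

Let S7 be the unknown flow. Total out = 987 + S7.
solvent balance: 522.12 + 0.400·S7 = 0.510·(987 + S7)
(0.400 − 0.510)·S7 = 0.510×987 − 522.12 = -18.753
S7 = -18.753 / -0.110 = 170.48 g/s

170.5 g/s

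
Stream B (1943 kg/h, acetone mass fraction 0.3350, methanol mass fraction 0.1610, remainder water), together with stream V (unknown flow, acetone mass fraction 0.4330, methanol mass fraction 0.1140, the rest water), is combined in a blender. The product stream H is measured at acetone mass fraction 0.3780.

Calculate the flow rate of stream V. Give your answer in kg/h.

1519 kg/h

Let V be the unknown flow. Total out = 1943 + V.
acetone balance: 650.91 + 0.433·V = 0.378·(1943 + V)
(0.433 − 0.378)·V = 0.378×1943 − 650.91 = 83.549
V = 83.549 / 0.055 = 1519.1 kg/h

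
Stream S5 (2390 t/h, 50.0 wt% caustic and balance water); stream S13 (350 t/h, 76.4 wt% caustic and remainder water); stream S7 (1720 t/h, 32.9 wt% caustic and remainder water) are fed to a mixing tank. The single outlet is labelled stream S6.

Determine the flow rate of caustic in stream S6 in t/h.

caustic out = caustic in = 2390×0.500 + 350×0.764 + 1720×0.329 = 2028.3 t/h.

2028 t/h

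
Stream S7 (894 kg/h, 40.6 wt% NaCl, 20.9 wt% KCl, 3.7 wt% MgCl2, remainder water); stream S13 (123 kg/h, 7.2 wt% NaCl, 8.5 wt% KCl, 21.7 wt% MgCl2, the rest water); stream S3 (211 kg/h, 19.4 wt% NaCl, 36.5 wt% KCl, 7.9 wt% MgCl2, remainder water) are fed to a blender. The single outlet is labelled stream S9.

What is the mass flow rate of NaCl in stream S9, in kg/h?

412.8 kg/h

NaCl out = NaCl in = 894×0.406 + 123×0.072 + 211×0.194 = 412.75 kg/h.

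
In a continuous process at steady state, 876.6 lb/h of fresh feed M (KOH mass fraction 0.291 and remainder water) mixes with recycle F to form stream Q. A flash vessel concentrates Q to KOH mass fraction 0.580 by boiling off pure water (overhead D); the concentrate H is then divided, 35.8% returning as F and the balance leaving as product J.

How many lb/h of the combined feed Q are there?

Overall KOH balance (none leaves overhead): KOH in fresh feed = KOH in product, i.e. 876.6×0.291 = (1−0.358)·H·0.580.
H = 255.09/(0.580×0.642) = 685.06 lb/h.
Recycle F = 0.358×685.06 = 245.25 lb/h.
Combined feed Q = 876.6 + 245.25 = 1121.9 lb/h.

1122 lb/h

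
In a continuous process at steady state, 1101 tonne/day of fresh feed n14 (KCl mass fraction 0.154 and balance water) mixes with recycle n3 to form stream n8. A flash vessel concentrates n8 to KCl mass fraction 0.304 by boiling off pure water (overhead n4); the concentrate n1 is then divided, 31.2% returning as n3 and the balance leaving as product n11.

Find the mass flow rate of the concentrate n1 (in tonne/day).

810.7 tonne/day

Overall KCl balance (none leaves overhead): KCl in fresh feed = KCl in product, i.e. 1101×0.154 = (1−0.312)·n1·0.304.
n1 = 169.55/(0.304×0.688) = 810.67 tonne/day.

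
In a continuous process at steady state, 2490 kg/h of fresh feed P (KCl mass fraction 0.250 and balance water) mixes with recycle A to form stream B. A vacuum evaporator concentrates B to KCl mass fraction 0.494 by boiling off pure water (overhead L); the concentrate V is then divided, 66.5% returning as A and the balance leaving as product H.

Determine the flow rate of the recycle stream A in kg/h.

Overall KCl balance (none leaves overhead): KCl in fresh feed = KCl in product, i.e. 2490×0.250 = (1−0.665)·V·0.494.
V = 622.5/(0.494×0.335) = 3761.6 kg/h.
Recycle A = 0.665×3761.6 = 2501.4 kg/h.

2501 kg/h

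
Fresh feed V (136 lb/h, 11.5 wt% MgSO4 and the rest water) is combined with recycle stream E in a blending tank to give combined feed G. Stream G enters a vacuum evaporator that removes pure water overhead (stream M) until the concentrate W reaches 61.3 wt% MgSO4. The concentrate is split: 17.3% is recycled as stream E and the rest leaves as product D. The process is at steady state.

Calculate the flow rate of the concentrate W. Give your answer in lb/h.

Overall MgSO4 balance (none leaves overhead): MgSO4 in fresh feed = MgSO4 in product, i.e. 136×0.115 = (1−0.173)·W·0.613.
W = 15.64/(0.613×0.827) = 30.851 lb/h.

30.85 lb/h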